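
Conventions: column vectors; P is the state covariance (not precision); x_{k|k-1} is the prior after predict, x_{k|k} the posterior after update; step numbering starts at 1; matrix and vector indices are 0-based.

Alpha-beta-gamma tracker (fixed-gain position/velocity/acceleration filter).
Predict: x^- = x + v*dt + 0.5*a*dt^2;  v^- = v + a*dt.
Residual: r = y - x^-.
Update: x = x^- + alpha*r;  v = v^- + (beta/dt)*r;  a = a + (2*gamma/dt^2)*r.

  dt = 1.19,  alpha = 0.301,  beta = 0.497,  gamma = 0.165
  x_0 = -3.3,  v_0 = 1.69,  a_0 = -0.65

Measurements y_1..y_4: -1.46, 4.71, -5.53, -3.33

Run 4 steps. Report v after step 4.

step 1: x_pred=-1.7491  r=0.2891  x^+=-1.6621  v^+=1.0373  a^+=-0.5826
step 2: x_pred=-0.8403  r=5.5503  x^+=0.8303  v^+=2.6620  a^+=0.7108
step 3: x_pred=4.5014  r=-10.0314  x^+=1.4819  v^+=-0.6817  a^+=-1.6269
step 4: x_pred=-0.4812  r=-2.8488  x^+=-1.3387  v^+=-3.8075  a^+=-2.2907

v_post = -3.8075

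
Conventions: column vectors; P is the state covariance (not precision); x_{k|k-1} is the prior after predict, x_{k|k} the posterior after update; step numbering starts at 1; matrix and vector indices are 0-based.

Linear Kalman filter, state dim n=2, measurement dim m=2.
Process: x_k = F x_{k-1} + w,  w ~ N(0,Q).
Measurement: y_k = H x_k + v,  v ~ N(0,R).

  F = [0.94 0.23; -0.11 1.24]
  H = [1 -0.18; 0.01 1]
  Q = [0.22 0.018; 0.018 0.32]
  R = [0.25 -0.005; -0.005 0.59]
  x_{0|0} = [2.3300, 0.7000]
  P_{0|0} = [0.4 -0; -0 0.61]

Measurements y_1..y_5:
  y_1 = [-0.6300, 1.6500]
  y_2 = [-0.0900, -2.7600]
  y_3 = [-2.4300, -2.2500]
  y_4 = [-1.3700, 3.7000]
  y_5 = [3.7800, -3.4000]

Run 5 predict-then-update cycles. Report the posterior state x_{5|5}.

x_post = [1.5256, -1.1816]

step 1: x^-=[2.3512, 0.6117]  P^-=[0.6057 0.1506; 0.1506 1.2628]  S=[0.8424 -0.0759; -0.0759 1.8558]  K=[0.6970 0.1129; -0.0298 0.6800]  nu=[-2.8711, 1.0148]  x^+=[0.4646, 1.3872]  P^+=[0.1847 0.0613; 0.0613 0.4008]
step 2: x^-=[0.7558, 1.6691]  P^-=[0.4309 0.1831; 0.1831 0.9217]  S=[0.6449 0.0162; 0.0162 1.5154]  K=[0.6142 0.1171; 0.0114 0.6093]  nu=[-0.5453, -4.4366]  x^+=[-0.0987, -1.0404]  P^+=[0.1646 0.0644; 0.0644 0.3588]
step 3: x^-=[-0.3321, -1.2792]  P^-=[0.4122 0.1767; 0.1767 0.8561]  S=[0.6263 0.0214; 0.0214 1.4497]  K=[0.6034 0.1158; 0.0159 0.5915]  nu=[-2.3281, -0.9674]  x^+=[-1.8490, -1.8885]  P^+=[0.1617 0.0637; 0.0637 0.3483]
step 4: x^-=[-2.1724, -2.1384]  P^-=[0.4089 0.1733; 0.1733 0.8401]  S=[0.6237 0.0208; 0.0208 1.4336]  K=[0.6017 0.1150; 0.0157 0.5870]  nu=[0.4175, 5.8601]  x^+=[-1.2475, 1.3080]  P^+=[0.1612 0.0632; 0.0632 0.3456]
step 5: x^-=[-0.8718, 1.7591]  P^-=[0.4081 0.1720; 0.1720 0.8361]  S=[0.6233 0.0202; 0.0202 1.4296]  K=[0.6014 0.1146; 0.0154 0.5858]  nu=[4.9684, -5.1504]  x^+=[1.5256, -1.1816]  P^+=[0.1611 0.0630; 0.0630 0.3449]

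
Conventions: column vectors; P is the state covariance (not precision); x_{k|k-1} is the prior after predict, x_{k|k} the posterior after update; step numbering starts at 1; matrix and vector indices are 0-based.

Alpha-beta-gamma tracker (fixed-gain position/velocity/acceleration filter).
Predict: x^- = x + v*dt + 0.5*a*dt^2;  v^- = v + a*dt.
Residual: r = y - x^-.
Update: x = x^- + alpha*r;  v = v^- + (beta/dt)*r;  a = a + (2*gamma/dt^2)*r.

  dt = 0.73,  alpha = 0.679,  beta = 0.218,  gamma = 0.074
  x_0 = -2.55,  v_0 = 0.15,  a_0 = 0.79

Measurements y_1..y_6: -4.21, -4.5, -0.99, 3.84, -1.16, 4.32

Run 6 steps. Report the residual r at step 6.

step 1: x_pred=-2.2300  r=-1.9800  x^+=-3.5744  v^+=0.1354  a^+=0.2401
step 2: x_pred=-3.4116  r=-1.0884  x^+=-4.1506  v^+=-0.0143  a^+=-0.0622
step 3: x_pred=-4.1777  r=3.1877  x^+=-2.0132  v^+=0.8922  a^+=0.8231
step 4: x_pred=-1.1426  r=4.9826  x^+=2.2406  v^+=2.9810  a^+=2.2069
step 5: x_pred=5.0048  r=-6.1648  x^+=0.8189  v^+=2.7511  a^+=0.4948
step 6: x_pred=2.9590  r=1.3610  x^+=3.8831  v^+=3.5187  a^+=0.8728

resid = 1.3610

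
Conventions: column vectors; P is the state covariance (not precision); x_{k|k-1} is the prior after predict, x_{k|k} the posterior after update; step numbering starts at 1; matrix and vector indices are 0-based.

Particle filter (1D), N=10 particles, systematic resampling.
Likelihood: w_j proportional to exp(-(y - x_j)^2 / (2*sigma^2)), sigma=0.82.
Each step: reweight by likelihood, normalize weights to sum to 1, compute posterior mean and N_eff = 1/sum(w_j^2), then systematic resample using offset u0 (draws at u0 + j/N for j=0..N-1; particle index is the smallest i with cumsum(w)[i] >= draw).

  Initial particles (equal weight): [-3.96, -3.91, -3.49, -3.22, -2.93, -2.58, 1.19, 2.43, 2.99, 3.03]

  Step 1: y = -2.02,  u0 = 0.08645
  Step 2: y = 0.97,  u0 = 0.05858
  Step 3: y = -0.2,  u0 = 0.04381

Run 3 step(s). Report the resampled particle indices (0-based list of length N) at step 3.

step 1: w=[0.0303, 0.0350, 0.0999, 0.1708, 0.2692, 0.3946, 0.0002, 0.0000, 0.0000, 0.0000]  mean=-2.9619  Neff=3.7113  idx=[2, 3, 3, 4, 4, 4, 5, 5, 5, 5]
step 2: w=[0.0010, 0.0056, 0.0056, 0.0321, 0.0321, 0.0321, 0.2229, 0.2229, 0.2229, 0.2229]  mean=-2.6217  Neff=4.9532  idx=[4, 6, 6, 7, 7, 8, 8, 8, 9, 9]
step 3: w=[0.0285, 0.1079, 0.1079, 0.1079, 0.1079, 0.1079, 0.1079, 0.1079, 0.1079, 0.1079]  mean=-2.5900  Neff=9.4632  idx=[1, 2, 2, 3, 4, 5, 6, 7, 8, 9]

resampled_idx = [1, 2, 2, 3, 4, 5, 6, 7, 8, 9]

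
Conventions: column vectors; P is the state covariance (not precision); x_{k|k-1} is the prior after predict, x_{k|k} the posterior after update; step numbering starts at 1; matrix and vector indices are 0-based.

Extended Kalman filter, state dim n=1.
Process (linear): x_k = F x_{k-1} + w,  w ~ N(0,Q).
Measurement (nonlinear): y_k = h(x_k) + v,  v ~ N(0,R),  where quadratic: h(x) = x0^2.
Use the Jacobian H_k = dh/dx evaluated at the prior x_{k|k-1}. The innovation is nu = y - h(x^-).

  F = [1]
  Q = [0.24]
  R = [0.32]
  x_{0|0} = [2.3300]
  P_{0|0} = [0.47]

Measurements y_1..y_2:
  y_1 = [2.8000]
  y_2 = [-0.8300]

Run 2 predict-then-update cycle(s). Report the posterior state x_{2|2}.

step 1: x^-=[2.3300]  P^-=[0.7100]  H_jac=[4.6600]  S=[15.7381]  K=[0.2102]  nu=[-2.6289]  x^+=[1.7773]  P^+=[0.0144]
step 2: x^-=[1.7773]  P^-=[0.2544]  H_jac=[3.5547]  S=[3.5350]  K=[0.2559]  nu=[-3.9889]  x^+=[0.7568]  P^+=[0.0230]

x_post = [0.7568]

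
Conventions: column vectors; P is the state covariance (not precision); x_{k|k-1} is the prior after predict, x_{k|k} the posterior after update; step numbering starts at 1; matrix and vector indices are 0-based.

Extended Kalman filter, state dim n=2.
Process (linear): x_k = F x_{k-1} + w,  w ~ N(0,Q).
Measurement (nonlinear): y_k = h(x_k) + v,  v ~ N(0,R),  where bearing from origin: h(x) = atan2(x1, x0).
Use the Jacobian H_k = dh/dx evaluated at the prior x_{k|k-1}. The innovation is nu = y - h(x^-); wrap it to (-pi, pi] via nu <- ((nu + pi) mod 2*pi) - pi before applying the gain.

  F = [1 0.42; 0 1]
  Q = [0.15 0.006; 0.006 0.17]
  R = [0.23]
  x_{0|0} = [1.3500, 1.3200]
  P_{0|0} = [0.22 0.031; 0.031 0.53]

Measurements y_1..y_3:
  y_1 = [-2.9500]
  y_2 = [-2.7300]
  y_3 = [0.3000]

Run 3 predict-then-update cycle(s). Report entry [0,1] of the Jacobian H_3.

H_jac[0,1] = 0.1480

step 1: x^-=[1.9044, 1.3200]  P^-=[0.4895 0.2596; 0.2596 0.7000]  H_jac=[-0.2458 0.3547]  S=[0.3024]  K=[-0.0935; 0.6100]  nu=[2.7271]  x^+=[1.6494, 2.9836]  P^+=[0.4869 0.2768; 0.2768 0.5875]
step 2: x^-=[2.9025, 2.9836]  P^-=[0.9731 0.5296; 0.5296 0.7575]  H_jac=[-0.1722 0.1675]  S=[0.2496]  K=[-0.3159; 0.1430]  nu=[2.7540]  x^+=[2.0324, 3.3776]  P^+=[0.9482 0.5409; 0.5409 0.7524]
step 3: x^-=[3.4510, 3.3776]  P^-=[1.6852 0.8629; 0.8629 0.9224]  H_jac=[-0.1449 0.1480]  S=[0.2486]  K=[-0.4683; 0.0464]  nu=[-0.4746]  x^+=[3.6733, 3.3556]  P^+=[1.6307 0.8683; 0.8683 0.9218]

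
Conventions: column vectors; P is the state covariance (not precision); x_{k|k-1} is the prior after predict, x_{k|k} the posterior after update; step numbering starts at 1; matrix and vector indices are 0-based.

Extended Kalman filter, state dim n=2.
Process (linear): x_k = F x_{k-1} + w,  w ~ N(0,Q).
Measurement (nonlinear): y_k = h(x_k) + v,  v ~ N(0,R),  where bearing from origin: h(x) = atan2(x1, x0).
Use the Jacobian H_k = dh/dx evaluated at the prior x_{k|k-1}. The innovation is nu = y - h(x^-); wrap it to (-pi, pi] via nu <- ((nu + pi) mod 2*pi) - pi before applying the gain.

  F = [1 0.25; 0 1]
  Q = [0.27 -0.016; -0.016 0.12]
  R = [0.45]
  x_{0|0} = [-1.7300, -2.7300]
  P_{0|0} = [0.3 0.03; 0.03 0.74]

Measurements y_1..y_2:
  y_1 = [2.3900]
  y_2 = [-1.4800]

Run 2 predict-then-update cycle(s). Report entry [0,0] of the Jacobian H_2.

step 1: x^-=[-2.4125, -2.7300]  P^-=[0.6313 0.1990; 0.1990 0.8600]  H_jac=[0.2057 -0.1818]  S=[0.4902]  K=[0.1911; -0.2354]  nu=[-1.5987]  x^+=[-2.7179, -2.3537]  P^+=[0.6134 0.2210; 0.2210 0.8328]
step 2: x^-=[-3.3064, -2.3537]  P^-=[1.0459 0.4133; 0.4133 0.9528]  H_jac=[0.1429 -0.2007]  S=[0.4860]  K=[0.1368; -0.2720]  nu=[1.0429]  x^+=[-3.1637, -2.6374]  P^+=[1.0368 0.4313; 0.4313 0.9169]

H_jac[0,0] = 0.1429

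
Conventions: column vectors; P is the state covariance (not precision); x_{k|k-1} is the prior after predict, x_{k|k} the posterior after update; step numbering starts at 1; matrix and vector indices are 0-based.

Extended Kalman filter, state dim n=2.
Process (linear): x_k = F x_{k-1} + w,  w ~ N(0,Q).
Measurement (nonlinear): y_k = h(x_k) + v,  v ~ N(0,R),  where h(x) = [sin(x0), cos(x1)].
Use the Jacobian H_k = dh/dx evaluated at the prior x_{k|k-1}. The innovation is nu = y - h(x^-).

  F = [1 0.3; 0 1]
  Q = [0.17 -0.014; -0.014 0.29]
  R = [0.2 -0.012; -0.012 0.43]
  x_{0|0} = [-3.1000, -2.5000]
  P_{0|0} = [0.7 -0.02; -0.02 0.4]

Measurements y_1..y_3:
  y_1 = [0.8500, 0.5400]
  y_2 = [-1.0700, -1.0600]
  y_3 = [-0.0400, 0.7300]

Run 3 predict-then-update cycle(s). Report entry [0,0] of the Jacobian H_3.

step 1: x^-=[-3.8500, -2.5000]  P^-=[0.8940 0.0860; 0.0860 0.6900]  H_jac=[-0.7594 0.0000; 0.0000 0.5985]  S=[0.7156 -0.0511; -0.0511 0.6771]  K=[-0.9485 0.0045; -0.0480 0.6062]  nu=[0.1994, 1.3411]  x^+=[-4.0331, -1.6965]  P^+=[0.2499 0.0222; 0.0222 0.4365]
step 2: x^-=[-4.5421, -1.6965]  P^-=[0.4725 0.1392; 0.1392 0.7265]  H_jac=[-0.1695 0.0000; 0.0000 0.9921]  S=[0.2136 -0.0354; -0.0354 1.1451]  K=[-0.3568 0.1096; -0.0061 0.6293]  nu=[-2.0555, -0.9346]  x^+=[-3.9111, -2.2720]  P^+=[0.4288 0.0518; 0.0518 0.2728]
step 3: x^-=[-4.5927, -2.2720]  P^-=[0.6544 0.1196; 0.1196 0.5628]  H_jac=[-0.1194 0.0000; 0.0000 0.7640]  S=[0.2093 -0.0229; -0.0229 0.7586]  K=[-0.3613 0.1096; -0.0062 0.5667]  nu=[-1.0328, 1.3752]  x^+=[-4.0688, -1.4863]  P^+=[0.6162 0.0674; 0.0674 0.3190]

H_jac[0,0] = -0.1194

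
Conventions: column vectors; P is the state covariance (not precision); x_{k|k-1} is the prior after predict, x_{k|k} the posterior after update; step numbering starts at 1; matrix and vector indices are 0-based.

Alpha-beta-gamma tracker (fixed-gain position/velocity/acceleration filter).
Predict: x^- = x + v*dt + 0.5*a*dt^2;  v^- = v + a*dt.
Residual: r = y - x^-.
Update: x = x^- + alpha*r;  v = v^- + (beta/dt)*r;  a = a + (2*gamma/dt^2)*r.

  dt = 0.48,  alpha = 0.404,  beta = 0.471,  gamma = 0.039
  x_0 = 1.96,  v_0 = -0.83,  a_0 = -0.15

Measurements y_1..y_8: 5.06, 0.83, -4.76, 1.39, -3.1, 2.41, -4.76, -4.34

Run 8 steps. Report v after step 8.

step 1: x_pred=1.5443  r=3.5157  x^+=2.9647  v^+=2.5478  a^+=1.0402
step 2: x_pred=4.3074  r=-3.4774  x^+=2.9025  v^+=-0.3652  a^+=-0.1370
step 3: x_pred=2.7115  r=-7.4715  x^+=-0.3070  v^+=-7.7623  a^+=-2.6665
step 4: x_pred=-4.3401  r=5.7301  x^+=-2.0251  v^+=-3.4196  a^+=-0.7266
step 5: x_pred=-3.7502  r=0.6502  x^+=-3.4875  v^+=-3.1303  a^+=-0.5064
step 6: x_pred=-5.0484  r=7.4584  x^+=-2.0352  v^+=3.9452  a^+=2.0185
step 7: x_pred=0.0910  r=-4.8510  x^+=-1.8688  v^+=0.1540  a^+=0.3763
step 8: x_pred=-1.7515  r=-2.5885  x^+=-2.7973  v^+=-2.2053  a^+=-0.5000

v_post = -2.2053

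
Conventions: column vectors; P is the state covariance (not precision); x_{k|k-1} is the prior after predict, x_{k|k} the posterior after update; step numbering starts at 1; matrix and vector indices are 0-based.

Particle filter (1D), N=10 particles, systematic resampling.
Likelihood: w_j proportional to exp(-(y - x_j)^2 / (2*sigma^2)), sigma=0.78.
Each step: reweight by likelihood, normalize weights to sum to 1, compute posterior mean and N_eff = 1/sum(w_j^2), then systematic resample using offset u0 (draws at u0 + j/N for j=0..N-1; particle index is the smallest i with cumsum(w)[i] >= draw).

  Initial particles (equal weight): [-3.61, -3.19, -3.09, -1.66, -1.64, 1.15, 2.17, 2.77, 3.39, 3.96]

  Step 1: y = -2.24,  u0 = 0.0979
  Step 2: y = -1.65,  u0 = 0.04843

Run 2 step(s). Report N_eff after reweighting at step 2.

step 1: w=[0.0779, 0.1735, 0.2012, 0.2763, 0.2710, 0.0000, 0.0000, 0.0000, 0.0000, 0.0000]  mean=-2.3596  Neff=4.4157  idx=[1, 1, 2, 2, 3, 3, 3, 4, 4, 4]
step 2: w=[0.0214, 0.0214, 0.0274, 0.0274, 0.1504, 0.1504, 0.1504, 0.1504, 0.1504, 0.1504]  mean=-1.7948  Neff=7.2388  idx=[2, 4, 5, 5, 6, 6, 7, 8, 8, 9]

N_eff = 7.2388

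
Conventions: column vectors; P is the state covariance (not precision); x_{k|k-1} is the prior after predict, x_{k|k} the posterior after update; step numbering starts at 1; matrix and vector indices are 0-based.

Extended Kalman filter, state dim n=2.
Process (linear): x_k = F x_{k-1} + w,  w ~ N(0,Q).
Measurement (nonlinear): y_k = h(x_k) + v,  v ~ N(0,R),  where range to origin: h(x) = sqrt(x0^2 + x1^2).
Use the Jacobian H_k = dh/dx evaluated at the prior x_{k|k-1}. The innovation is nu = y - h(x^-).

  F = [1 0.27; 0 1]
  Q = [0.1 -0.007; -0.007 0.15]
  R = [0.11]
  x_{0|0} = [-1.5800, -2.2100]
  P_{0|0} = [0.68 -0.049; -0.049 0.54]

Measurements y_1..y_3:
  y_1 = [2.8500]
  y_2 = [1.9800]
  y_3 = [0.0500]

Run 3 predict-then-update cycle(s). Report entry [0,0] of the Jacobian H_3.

H_jac[0,0] = -0.8568

step 1: x^-=[-2.1767, -2.2100]  P^-=[0.7929 0.0898; 0.0898 0.6900]  H_jac=[-0.7017 -0.7125]  S=[0.9405]  K=[-0.6596; -0.5897]  nu=[-0.2520]  x^+=[-2.0105, -2.0614]  P^+=[0.3837 -0.2760; -0.2760 0.3629]
step 2: x^-=[-2.5671, -2.0614]  P^-=[0.3611 -0.1851; -0.1851 0.5129]  H_jac=[-0.7797 -0.6261]  S=[0.3499]  K=[-0.4734; -0.5055]  nu=[-1.3123]  x^+=[-1.9458, -1.3981]  P^+=[0.2826 -0.2688; -0.2688 0.4235]
step 3: x^-=[-2.3233, -1.3981]  P^-=[0.2684 -0.1614; -0.1614 0.5735]  H_jac=[-0.8568 -0.5156]  S=[0.3169]  K=[-0.4630; -0.4967]  nu=[-2.6615]  x^+=[-1.0910, -0.0760]  P^+=[0.2004 -0.2343; -0.2343 0.4953]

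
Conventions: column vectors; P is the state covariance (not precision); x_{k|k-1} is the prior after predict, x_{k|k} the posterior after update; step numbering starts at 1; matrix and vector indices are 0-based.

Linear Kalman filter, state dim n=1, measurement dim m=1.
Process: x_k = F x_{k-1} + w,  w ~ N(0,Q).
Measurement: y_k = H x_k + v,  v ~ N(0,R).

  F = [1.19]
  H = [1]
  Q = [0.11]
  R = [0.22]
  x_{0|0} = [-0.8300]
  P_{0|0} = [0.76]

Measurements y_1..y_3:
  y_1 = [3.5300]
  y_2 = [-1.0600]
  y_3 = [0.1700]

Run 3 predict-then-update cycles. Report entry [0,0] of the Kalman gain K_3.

step 1: x^-=[-0.9877]  P^-=[1.1862]  S=[1.4062]  K=[0.8436]  nu=[4.5177]  x^+=[2.8232]  P^+=[0.1856]
step 2: x^-=[3.3596]  P^-=[0.3728]  S=[0.5928]  K=[0.6289]  nu=[-4.4196]  x^+=[0.5802]  P^+=[0.1384]
step 3: x^-=[0.6904]  P^-=[0.3059]  S=[0.5259]  K=[0.5817]  nu=[-0.5204]  x^+=[0.3877]  P^+=[0.1280]

K[0,0] = 0.5817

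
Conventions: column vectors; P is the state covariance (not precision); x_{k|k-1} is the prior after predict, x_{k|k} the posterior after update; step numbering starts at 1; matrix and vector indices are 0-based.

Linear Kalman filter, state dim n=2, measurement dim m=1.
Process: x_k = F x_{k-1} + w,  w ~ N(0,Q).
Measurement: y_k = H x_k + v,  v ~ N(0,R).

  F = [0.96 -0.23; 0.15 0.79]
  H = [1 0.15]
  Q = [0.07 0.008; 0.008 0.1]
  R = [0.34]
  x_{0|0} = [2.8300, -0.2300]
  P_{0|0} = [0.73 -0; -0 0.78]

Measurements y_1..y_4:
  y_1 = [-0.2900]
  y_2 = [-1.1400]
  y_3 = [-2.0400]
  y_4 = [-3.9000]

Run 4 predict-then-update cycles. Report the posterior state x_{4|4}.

step 1: x^-=[2.7697, 0.2428]  P^-=[0.7840 -0.0286; -0.0286 0.6032]  S=[1.1290]  K=[0.6906; 0.0548]  nu=[-3.0961]  x^+=[0.6314, 0.0731]  P^+=[0.2455 -0.0713; -0.0713 0.5998]
step 2: x^-=[0.5893, 0.1525]  P^-=[0.3595 -0.1173; -0.1173 0.4630]  S=[0.6747]  K=[0.5067; -0.0709]  nu=[-1.7522]  x^+=[-0.2986, 0.2767]  P^+=[0.1862 -0.0930; -0.0930 0.4596]
step 3: x^-=[-0.3503, 0.1738]  P^-=[0.3070 -0.1160; -0.1160 0.3690]  S=[0.6205]  K=[0.4668; -0.0978]  nu=[-1.7158]  x^+=[-1.1511, 0.3416]  P^+=[0.1719 -0.0877; -0.0877 0.3630]
step 4: x^-=[-1.1836, 0.0972]  P^-=[0.2863 -0.0967; -0.0967 0.3096]  S=[0.6043]  K=[0.4498; -0.0832]  nu=[-2.7309]  x^+=[-2.4121, 0.3244]  P^+=[0.1641 -0.0741; -0.0741 0.3055]

x_post = [-2.4121, 0.3244]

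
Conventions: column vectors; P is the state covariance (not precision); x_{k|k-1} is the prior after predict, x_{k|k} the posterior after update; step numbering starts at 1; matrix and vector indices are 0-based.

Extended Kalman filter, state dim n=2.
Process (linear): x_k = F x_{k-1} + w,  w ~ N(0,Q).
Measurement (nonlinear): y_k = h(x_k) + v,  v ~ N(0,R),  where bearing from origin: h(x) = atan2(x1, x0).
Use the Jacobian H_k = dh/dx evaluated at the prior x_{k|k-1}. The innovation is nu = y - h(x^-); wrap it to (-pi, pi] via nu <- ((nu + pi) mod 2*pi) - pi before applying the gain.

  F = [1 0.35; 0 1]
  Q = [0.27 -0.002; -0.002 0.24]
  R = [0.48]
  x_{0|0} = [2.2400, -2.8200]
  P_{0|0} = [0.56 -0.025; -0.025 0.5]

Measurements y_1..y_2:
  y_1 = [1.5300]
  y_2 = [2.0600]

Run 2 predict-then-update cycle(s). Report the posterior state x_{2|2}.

x_post = [3.5341, -0.8069]

step 1: x^-=[1.2530, -2.8200]  P^-=[0.8738 0.1480; 0.1480 0.7400]  H_jac=[0.2961 0.1316]  S=[0.5810]  K=[0.4789; 0.2430]  nu=[2.6827]  x^+=[2.5377, -2.1680]  P^+=[0.7405 0.0804; 0.0804 0.7057]
step 2: x^-=[1.7789, -2.1680]  P^-=[1.1532 0.3254; 0.3254 0.9457]  H_jac=[0.2757 0.2262]  S=[0.6566]  K=[0.5962; 0.4624]  nu=[2.9437]  x^+=[3.5341, -0.8069]  P^+=[0.9198 0.1444; 0.1444 0.8053]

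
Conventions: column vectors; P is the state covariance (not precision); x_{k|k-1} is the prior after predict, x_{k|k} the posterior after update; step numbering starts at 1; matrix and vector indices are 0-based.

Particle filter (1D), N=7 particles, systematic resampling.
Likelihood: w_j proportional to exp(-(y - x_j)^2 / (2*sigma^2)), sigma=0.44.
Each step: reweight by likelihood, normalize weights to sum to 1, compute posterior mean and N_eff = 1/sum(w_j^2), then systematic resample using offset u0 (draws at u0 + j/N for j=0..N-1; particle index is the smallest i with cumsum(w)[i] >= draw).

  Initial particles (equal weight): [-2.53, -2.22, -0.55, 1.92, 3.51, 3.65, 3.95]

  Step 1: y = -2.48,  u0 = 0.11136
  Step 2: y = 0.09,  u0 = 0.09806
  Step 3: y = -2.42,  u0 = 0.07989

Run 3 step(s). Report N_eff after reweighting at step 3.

N_eff = 7.0000

step 1: w=[0.5419, 0.4580, 0.0000, 0.0000, 0.0000, 0.0000, 0.0000]  mean=-2.3879  Neff=1.9862  idx=[0, 0, 0, 0, 1, 1, 1]
step 2: w=[0.0063, 0.0063, 0.0063, 0.0063, 0.3250, 0.3250, 0.3250]  mean=-2.2278  Neff=3.1549  idx=[4, 4, 5, 5, 5, 6, 6]
step 3: w=[0.1429, 0.1429, 0.1429, 0.1429, 0.1429, 0.1429, 0.1429]  mean=-2.2200  Neff=7.0000  idx=[0, 1, 2, 3, 4, 5, 6]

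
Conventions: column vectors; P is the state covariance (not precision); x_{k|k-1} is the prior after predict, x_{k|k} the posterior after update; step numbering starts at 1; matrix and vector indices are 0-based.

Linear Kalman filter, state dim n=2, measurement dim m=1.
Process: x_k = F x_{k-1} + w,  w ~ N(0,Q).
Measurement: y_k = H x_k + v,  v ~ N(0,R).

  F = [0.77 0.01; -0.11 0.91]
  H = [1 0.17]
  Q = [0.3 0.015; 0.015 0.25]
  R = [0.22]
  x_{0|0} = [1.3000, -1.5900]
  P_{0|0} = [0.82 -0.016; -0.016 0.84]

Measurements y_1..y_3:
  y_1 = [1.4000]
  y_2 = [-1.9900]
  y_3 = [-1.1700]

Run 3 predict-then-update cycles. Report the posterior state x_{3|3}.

step 1: x^-=[0.9851, -1.5899]  P^-=[0.7860 -0.0580; -0.0580 0.9587]  S=[1.0140]  K=[0.7654; 0.1035]  nu=[0.6852]  x^+=[1.5096, -1.5190]  P^+=[0.1919 -0.1384; -0.1384 0.9479]
step 2: x^-=[1.1472, -1.5483]  P^-=[0.4118 -0.0894; -0.0894 1.0649]  S=[0.6321]  K=[0.6273; 0.1449]  nu=[-2.8740]  x^+=[-0.6557, -1.9648]  P^+=[0.1630 -0.1469; -0.1469 1.0517]
step 3: x^-=[-0.5246, -1.7159]  P^-=[0.3945 -0.0920; -0.0920 1.1523]  S=[0.6165]  K=[0.6145; 0.1685]  nu=[-0.3537]  x^+=[-0.7419, -1.7755]  P^+=[0.1617 -0.1558; -0.1558 1.1348]

x_post = [-0.7419, -1.7755]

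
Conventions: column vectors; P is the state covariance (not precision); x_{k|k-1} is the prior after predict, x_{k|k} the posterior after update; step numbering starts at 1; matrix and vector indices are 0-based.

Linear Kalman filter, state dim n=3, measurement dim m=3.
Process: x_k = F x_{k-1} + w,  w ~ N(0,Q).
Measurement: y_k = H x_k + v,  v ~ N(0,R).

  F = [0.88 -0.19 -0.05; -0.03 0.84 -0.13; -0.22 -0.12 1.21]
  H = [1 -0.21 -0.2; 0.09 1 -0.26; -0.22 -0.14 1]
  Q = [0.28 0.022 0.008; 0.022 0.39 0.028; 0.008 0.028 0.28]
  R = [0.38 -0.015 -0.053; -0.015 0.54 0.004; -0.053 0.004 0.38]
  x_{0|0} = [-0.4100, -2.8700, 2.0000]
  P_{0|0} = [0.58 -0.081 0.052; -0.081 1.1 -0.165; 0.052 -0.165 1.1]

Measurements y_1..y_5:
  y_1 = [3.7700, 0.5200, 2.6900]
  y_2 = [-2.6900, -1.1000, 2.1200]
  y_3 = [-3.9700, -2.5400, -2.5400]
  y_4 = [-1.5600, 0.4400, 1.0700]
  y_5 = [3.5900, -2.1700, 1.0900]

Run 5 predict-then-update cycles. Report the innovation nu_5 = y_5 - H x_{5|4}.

step 1: x^-=[0.0845, -2.6585, 2.8546]  P^-=[0.7910 -0.2251 -0.0477; -0.2251 1.2258 -0.4081; -0.0477 -0.4081 1.9504]  S=[1.3824 -0.2480 -0.5355; -0.2480 2.0780 -1.0680; -0.5355 -1.0680 2.5141]  K=[0.6573 0.0556 0.0880; -0.1734 0.6181 0.0148; 0.0527 -0.0229 0.8042]  nu=[3.6981, 3.9131, -0.5182]  x^+=[2.6873, -0.8886, 2.5433]  P^+=[0.2583 0.0122 0.0573; 0.0122 0.3534 0.0694; 0.0573 0.0694 0.3250]
step 2: x^-=[2.4065, -1.1576, 2.5928]  P^-=[0.4858 -0.0377 -0.0083; -0.0377 0.6298 0.0120; -0.0083 0.0120 0.7234]  S=[0.9427 -0.1024 -0.2933; -0.1024 1.2100 -0.2619; -0.2933 -0.2619 1.1373]  K=[0.5517 0.0666 0.0610; -0.1189 0.5109 0.0273; 0.0352 -0.0037 0.6445]  nu=[-4.8210, 0.5152, -0.1054]  x^+=[-0.2256, -0.3242, 2.3531]  P^+=[0.2187 0.0200 0.0451; 0.0200 0.2927 0.0641; 0.0451 0.0641 0.2619]
step 3: x^-=[-0.2546, -0.5715, 2.9358]  P^-=[0.4511 -0.0201 -0.0106; -0.0201 0.5865 0.0209; -0.0106 0.0209 0.6367]  S=[0.8969 -0.0843 -0.2753; -0.0843 1.1592 -0.2278; -0.2753 -0.2278 1.0476]  K=[0.5328 0.0692 0.0529; -0.1101 0.4966 0.0248; 0.0297 -0.0027 0.6144]  nu=[-3.2483, -1.1823, -5.6118]  x^+=[-2.3640, -0.9404, -0.6054]  P^+=[0.2114 0.0214 0.0417; 0.0214 0.2840 0.0617; 0.0417 0.0617 0.2497]
step 4: x^-=[-1.8713, -0.6403, -0.0996]  P^-=[0.4450 -0.0171 -0.0119; -0.0171 0.5806 0.0210; -0.0119 0.0210 0.6209]  S=[0.8891 -0.0811 -0.2727; -0.0811 1.1527 -0.2235; -0.2727 -0.2235 1.0322]  K=[0.5291 0.0697 0.0508; -0.1087 0.4945 0.0236; 0.0282 -0.0029 0.6081]  nu=[0.1570, 1.2228, 0.6683]  x^+=[-1.6692, -0.0369, 0.3077]  P^+=[0.2100 0.0216 0.0408; 0.0216 0.2827 0.0610; 0.0408 0.0610 0.2471]
step 5: x^-=[-1.4772, -0.0209, 0.7440]  P^-=[0.4438 -0.0166 -0.0124; -0.0166 0.5797 0.0208; -0.0124 0.0208 0.6177]  S=[0.8878 -0.0806 -0.2723; -0.0806 1.1519 -0.2230; -0.2723 -0.2230 1.0291]  K=[0.5284 0.0697 0.0503; -0.1086 0.4942 0.0232; 0.0278 -0.0030 0.6067]  nu=[5.2117, -1.8227, 0.0181]  x^+=[1.1503, -1.4871, 0.9053]  P^+=[0.2097 0.0216 0.0405; 0.0216 0.2825 0.0609; 0.0405 0.0609 0.2465]

innov = [5.2117, -1.8227, 0.0181]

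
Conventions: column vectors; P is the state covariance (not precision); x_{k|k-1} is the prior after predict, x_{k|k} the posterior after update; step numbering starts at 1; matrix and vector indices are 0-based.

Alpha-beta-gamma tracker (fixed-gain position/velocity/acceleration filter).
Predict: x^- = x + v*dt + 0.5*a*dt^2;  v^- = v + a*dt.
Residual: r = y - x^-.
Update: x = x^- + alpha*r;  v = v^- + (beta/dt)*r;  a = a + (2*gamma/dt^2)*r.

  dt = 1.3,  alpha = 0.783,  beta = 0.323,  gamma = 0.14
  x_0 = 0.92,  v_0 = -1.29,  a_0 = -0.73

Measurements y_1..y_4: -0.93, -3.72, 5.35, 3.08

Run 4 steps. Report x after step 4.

x_post = 3.1840

step 1: x_pred=-1.3739  r=0.4438  x^+=-1.0263  v^+=-2.1287  a^+=-0.6565
step 2: x_pred=-4.3484  r=0.6284  x^+=-3.8564  v^+=-2.8260  a^+=-0.5524
step 3: x_pred=-7.9969  r=13.3469  x^+=2.4537  v^+=-0.2279  a^+=1.6590
step 4: x_pred=3.5593  r=-0.4793  x^+=3.1840  v^+=1.8097  a^+=1.5796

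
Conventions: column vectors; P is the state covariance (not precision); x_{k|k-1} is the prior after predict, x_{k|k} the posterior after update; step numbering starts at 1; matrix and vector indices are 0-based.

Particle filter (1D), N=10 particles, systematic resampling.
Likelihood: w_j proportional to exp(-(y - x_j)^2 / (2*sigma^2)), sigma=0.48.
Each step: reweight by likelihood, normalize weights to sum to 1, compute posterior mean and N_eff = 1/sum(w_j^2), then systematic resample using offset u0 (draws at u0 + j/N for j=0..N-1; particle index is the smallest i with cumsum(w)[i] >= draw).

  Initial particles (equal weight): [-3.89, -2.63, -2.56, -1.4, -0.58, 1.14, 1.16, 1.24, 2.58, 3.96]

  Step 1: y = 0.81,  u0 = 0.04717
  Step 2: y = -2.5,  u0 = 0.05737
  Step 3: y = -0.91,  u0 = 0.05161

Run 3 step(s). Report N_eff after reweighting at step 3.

step 1: w=[0.0000, 0.0000, 0.0000, 0.0000, 0.0067, 0.3522, 0.3419, 0.2986, 0.0005, 0.0000]  mean=1.1658  Neff=3.0286  idx=[5, 5, 5, 5, 6, 6, 6, 7, 7, 7]
step 2: w=[0.1473, 0.1473, 0.1473, 0.1473, 0.1073, 0.1073, 0.1073, 0.0297, 0.0297, 0.0297]  mean=1.1553  Neff=8.0691  idx=[0, 1, 1, 2, 3, 3, 4, 5, 6, 8]
step 3: w=[0.1122, 0.1122, 0.1122, 0.1122, 0.1122, 0.1122, 0.0938, 0.0938, 0.0938, 0.0451]  mean=1.1501  Neff=9.6132  idx=[0, 1, 2, 3, 4, 4, 5, 6, 7, 8]

N_eff = 9.6132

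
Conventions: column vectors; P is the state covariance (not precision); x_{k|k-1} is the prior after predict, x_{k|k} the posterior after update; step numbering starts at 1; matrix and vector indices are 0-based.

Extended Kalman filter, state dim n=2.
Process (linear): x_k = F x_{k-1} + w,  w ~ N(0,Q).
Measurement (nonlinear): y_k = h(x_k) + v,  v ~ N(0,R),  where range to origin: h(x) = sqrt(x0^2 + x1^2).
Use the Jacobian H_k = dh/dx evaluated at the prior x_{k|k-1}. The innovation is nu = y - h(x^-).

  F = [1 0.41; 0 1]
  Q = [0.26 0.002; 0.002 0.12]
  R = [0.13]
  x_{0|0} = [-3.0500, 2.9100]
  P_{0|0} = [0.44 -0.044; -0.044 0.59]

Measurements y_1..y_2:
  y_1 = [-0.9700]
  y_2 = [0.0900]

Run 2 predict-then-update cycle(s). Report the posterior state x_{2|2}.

step 1: x^-=[-1.8569, 2.9100]  P^-=[0.7631 0.1999; 0.1999 0.7100]  H_jac=[-0.5379 0.8430]  S=[0.6741]  K=[-0.3590; 0.7284]  nu=[-4.4220]  x^+=[-0.2695, -0.3110]  P^+=[0.6762 0.3762; 0.3762 0.3524]
step 2: x^-=[-0.3970, -0.3110]  P^-=[1.3039 0.5226; 0.5226 0.4724]  H_jac=[-0.7872 -0.6166]  S=[1.6251]  K=[-0.8299; -0.4324]  nu=[-0.4143]  x^+=[-0.0532, -0.1318]  P^+=[0.1845 -0.0606; -0.0606 0.1685]

x_post = [-0.0532, -0.1318]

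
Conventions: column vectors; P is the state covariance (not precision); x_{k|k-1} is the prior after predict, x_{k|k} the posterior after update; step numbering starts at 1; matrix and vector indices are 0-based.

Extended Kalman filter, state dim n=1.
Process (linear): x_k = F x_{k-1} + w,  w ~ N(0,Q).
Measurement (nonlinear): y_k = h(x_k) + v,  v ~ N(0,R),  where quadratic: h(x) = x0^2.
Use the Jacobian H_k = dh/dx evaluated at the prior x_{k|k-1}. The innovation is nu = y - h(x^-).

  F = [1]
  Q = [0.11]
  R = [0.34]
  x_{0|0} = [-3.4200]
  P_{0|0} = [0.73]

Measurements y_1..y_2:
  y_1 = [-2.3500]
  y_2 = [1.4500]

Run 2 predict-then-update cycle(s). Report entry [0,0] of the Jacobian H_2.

H_jac[0,0] = -2.7681

step 1: x^-=[-3.4200]  P^-=[0.8400]  H_jac=[-6.8400]  S=[39.6399]  K=[-0.1449]  nu=[-14.0464]  x^+=[-1.3840]  P^+=[0.0072]
step 2: x^-=[-1.3840]  P^-=[0.1172]  H_jac=[-2.7681]  S=[1.2381]  K=[-0.2620]  nu=[-0.4656]  x^+=[-1.2620]  P^+=[0.0322]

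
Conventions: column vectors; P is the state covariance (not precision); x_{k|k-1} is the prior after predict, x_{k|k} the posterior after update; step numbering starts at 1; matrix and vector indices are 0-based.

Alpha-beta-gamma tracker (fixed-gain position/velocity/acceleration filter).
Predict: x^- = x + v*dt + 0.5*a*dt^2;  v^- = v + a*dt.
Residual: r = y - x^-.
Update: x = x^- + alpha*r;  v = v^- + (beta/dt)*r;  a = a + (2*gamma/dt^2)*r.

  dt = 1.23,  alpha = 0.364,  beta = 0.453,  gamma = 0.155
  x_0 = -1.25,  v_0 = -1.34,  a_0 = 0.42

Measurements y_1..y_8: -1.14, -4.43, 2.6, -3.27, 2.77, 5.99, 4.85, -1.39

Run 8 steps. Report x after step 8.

x_post = 5.3044

step 1: x_pred=-2.5805  r=1.4405  x^+=-2.0562  v^+=-0.2929  a^+=0.7152
step 2: x_pred=-1.8754  r=-2.5546  x^+=-2.8053  v^+=-0.3541  a^+=0.1917
step 3: x_pred=-3.0958  r=5.6958  x^+=-1.0225  v^+=1.9795  a^+=1.3588
step 4: x_pred=2.4401  r=-5.7101  x^+=0.3616  v^+=1.5478  a^+=0.1888
step 5: x_pred=2.4082  r=0.3618  x^+=2.5399  v^+=1.9132  a^+=0.2629
step 6: x_pred=5.0921  r=0.8979  x^+=5.4189  v^+=2.5673  a^+=0.4469
step 7: x_pred=8.9148  r=-4.0648  x^+=7.4352  v^+=1.6200  a^+=-0.3860
step 8: x_pred=9.1358  r=-10.5258  x^+=5.3044  v^+=-2.7314  a^+=-2.5428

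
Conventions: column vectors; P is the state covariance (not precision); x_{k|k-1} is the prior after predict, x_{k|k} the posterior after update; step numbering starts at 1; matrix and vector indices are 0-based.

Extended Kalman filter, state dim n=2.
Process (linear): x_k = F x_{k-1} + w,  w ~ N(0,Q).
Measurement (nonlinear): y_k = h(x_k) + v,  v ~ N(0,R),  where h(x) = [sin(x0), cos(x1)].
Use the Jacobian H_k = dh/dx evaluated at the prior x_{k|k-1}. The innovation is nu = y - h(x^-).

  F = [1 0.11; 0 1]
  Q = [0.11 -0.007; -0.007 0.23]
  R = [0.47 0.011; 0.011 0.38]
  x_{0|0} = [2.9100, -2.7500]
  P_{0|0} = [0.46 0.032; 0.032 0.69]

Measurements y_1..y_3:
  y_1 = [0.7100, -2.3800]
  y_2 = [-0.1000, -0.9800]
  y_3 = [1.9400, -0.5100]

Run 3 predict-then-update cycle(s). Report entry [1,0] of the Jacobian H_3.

step 1: x^-=[2.6075, -2.7500]  P^-=[0.5854 0.1009; 0.1009 0.9200]  H_jac=[-0.8607 0.0000; 0.0000 0.3817]  S=[0.9037 -0.0221; -0.0221 0.5140]  K=[-0.5563 0.0510; -0.0794 0.6797]  nu=[0.2009, -1.4557]  x^+=[2.4215, -3.7554]  P^+=[0.3031 0.0347; 0.0347 0.6744]
step 2: x^-=[2.0085, -3.7554]  P^-=[0.4289 0.1019; 0.1019 0.9044]  H_jac=[-0.4238 0.0000; 0.0000 -0.5760]  S=[0.5470 0.0359; 0.0359 0.6800]  K=[-0.3278 -0.0690; -0.0288 -0.7645]  nu=[-1.0057, -0.1625]  x^+=[2.3493, -3.6022]  P^+=[0.3653 0.0518; 0.0518 0.5049]
step 3: x^-=[1.9531, -3.6022]  P^-=[0.4928 0.1003; 0.1003 0.7349]  H_jac=[-0.3730 0.0000; 0.0000 -0.4445]  S=[0.5386 0.0276; 0.0276 0.5252]  K=[-0.3379 -0.0671; -0.0377 -0.6200]  nu=[1.0122, 0.3858]  x^+=[1.5852, -3.8795]  P^+=[0.4277 0.0658; 0.0658 0.5310]

H_jac[1,0] = 0.0000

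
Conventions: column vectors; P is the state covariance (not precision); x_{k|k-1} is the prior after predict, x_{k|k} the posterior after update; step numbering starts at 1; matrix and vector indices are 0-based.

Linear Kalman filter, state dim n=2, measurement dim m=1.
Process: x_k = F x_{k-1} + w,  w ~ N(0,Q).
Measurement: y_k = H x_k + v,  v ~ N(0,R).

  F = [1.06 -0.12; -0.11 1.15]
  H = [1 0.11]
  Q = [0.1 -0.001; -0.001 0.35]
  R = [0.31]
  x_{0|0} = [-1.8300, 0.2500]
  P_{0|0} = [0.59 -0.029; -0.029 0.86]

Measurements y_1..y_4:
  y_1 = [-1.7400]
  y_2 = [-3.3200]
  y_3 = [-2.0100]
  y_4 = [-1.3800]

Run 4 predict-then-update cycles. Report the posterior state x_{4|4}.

step 1: x^-=[-1.9698, 0.4888]  P^-=[0.7827 -0.2242; -0.2242 1.5018]  S=[1.0615]  K=[0.7141; -0.0556]  nu=[0.1760]  x^+=[-1.8441, 0.4790]  P^+=[0.2414 -0.1821; -0.1821 1.4985]
step 2: x^-=[-2.0122, 0.7537]  P^-=[0.4391 -0.4603; -0.4603 2.3808]  S=[0.6767]  K=[0.5741; -0.2932]  nu=[-1.3907]  x^+=[-2.8107, 1.1615]  P^+=[0.2161 -0.3464; -0.3464 2.3226]
step 3: x^-=[-3.1187, 1.6449]  P^-=[0.4644 -0.7735; -0.7735 3.5119]  S=[0.6467]  K=[0.5865; -0.5988]  nu=[0.9277]  x^+=[-2.5746, 1.0894]  P^+=[0.2419 -0.5464; -0.5464 3.2801]
step 4: x^-=[-2.8598, 1.5360]  P^-=[0.5581 -1.1552; -1.1552 4.8291]  S=[0.6724]  K=[0.6410; -0.9280]  nu=[1.3108]  x^+=[-2.0195, 0.3195]  P^+=[0.2818 -0.7552; -0.7552 4.2500]

x_post = [-2.0195, 0.3195]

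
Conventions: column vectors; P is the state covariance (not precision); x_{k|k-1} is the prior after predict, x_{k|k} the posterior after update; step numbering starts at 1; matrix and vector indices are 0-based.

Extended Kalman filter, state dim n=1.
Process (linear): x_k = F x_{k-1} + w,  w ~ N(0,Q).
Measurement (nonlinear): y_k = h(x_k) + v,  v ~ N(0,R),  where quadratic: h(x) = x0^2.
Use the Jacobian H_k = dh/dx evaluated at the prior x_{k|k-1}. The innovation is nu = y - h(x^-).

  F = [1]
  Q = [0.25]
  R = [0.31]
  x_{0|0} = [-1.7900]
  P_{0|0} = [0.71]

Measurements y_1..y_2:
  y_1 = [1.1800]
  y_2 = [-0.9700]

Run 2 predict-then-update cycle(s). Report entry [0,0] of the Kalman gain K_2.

K[0,0] = -0.3408

step 1: x^-=[-1.7900]  P^-=[0.9600]  H_jac=[-3.5800]  S=[12.6137]  K=[-0.2725]  nu=[-2.0241]  x^+=[-1.2385]  P^+=[0.0236]
step 2: x^-=[-1.2385]  P^-=[0.2736]  H_jac=[-2.4770]  S=[1.9887]  K=[-0.3408]  nu=[-2.5039]  x^+=[-0.3852]  P^+=[0.0426]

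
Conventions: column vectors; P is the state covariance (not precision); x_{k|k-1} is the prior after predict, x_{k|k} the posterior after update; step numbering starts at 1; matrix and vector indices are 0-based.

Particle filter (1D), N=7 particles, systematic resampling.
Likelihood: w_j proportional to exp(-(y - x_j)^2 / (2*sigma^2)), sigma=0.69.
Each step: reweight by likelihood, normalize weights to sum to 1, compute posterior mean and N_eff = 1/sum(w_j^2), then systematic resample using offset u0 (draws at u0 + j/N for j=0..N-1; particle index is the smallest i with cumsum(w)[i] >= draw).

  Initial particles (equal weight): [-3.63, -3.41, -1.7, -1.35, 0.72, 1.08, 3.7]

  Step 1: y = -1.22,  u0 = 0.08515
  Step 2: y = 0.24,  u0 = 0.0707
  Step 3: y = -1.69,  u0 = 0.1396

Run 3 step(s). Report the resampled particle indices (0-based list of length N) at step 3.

step 1: w=[0.0012, 0.0036, 0.4363, 0.5460, 0.0107, 0.0021, 0.0000]  mean=-1.4857  Neff=2.0466  idx=[2, 2, 2, 3, 3, 3, 3]
step 2: w=[0.0567, 0.0567, 0.0567, 0.2075, 0.2075, 0.2075, 0.2075]  mean=-1.4095  Neff=5.4993  idx=[1, 3, 3, 4, 5, 5, 6]
step 3: w=[0.1584, 0.1403, 0.1403, 0.1403, 0.1403, 0.1403, 0.1403]  mean=-1.4054  Neff=6.9863  idx=[0, 1, 2, 3, 4, 5, 6]

resampled_idx = [0, 1, 2, 3, 4, 5, 6]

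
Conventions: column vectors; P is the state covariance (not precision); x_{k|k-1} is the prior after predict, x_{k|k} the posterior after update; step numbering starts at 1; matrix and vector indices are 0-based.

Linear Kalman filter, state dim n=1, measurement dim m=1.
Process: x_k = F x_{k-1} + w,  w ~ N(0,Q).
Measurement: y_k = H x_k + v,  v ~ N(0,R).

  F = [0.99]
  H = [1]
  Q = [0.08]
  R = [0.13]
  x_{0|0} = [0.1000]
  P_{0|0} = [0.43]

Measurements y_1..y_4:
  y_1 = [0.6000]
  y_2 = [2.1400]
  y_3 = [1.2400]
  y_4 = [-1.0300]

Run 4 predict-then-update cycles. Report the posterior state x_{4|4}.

x_post = [0.0630]

step 1: x^-=[0.0990]  P^-=[0.5014]  S=[0.6314]  K=[0.7941]  nu=[0.5010]  x^+=[0.4969]  P^+=[0.1032]
step 2: x^-=[0.4919]  P^-=[0.1812]  S=[0.3112]  K=[0.5822]  nu=[1.6481]  x^+=[1.4515]  P^+=[0.0757]
step 3: x^-=[1.4370]  P^-=[0.1542]  S=[0.2842]  K=[0.5426]  nu=[-0.1970]  x^+=[1.3301]  P^+=[0.0705]
step 4: x^-=[1.3168]  P^-=[0.1491]  S=[0.2791]  K=[0.5343]  nu=[-2.3468]  x^+=[0.0630]  P^+=[0.0695]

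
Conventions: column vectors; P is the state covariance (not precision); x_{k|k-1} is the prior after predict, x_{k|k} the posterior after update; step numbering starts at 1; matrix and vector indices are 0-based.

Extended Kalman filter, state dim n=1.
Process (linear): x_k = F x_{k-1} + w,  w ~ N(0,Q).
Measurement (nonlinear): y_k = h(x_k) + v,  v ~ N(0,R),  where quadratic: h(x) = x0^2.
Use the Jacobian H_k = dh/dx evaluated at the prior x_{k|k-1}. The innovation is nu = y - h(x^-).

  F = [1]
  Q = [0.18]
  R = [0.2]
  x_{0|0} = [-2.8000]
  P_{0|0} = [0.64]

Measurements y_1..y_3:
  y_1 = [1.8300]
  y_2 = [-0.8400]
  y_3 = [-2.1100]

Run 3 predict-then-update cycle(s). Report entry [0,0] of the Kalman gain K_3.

K[0,0] = -0.4656

step 1: x^-=[-2.8000]  P^-=[0.8200]  H_jac=[-5.6000]  S=[25.9152]  K=[-0.1772]  nu=[-6.0100]  x^+=[-1.7351]  P^+=[0.0063]
step 2: x^-=[-1.7351]  P^-=[0.1863]  H_jac=[-3.4701]  S=[2.4437]  K=[-0.2646]  nu=[-3.8505]  x^+=[-0.7163]  P^+=[0.0152]
step 3: x^-=[-0.7163]  P^-=[0.1952]  H_jac=[-1.4326]  S=[0.6007]  K=[-0.4656]  nu=[-2.6231]  x^+=[0.5051]  P^+=[0.0650]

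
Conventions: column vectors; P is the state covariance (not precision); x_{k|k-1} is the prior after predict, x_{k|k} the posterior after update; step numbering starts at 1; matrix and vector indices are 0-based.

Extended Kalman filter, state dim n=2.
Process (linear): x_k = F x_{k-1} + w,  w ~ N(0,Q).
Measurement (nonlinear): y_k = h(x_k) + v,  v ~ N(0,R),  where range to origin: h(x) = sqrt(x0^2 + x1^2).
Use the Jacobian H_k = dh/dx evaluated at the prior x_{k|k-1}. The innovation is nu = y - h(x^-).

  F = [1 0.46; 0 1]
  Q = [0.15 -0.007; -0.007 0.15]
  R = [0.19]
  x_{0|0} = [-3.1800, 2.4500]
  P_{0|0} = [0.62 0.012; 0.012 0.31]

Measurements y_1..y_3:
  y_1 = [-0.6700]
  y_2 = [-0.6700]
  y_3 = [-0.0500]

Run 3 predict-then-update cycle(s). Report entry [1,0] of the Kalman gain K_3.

step 1: x^-=[-2.0530, 2.4500]  P^-=[0.8466 0.1476; 0.1476 0.4600]  H_jac=[-0.6423 0.7665]  S=[0.6642]  K=[-0.6484; 0.3881]  nu=[-3.8665]  x^+=[0.4540, 0.9493]  P^+=[0.5674 0.3147; 0.3147 0.3600]
step 2: x^-=[0.8907, 0.9493]  P^-=[1.0831 0.4733; 0.4733 0.5100]  H_jac=[0.6842 0.7293]  S=[1.4406]  K=[0.7540; 0.4829]  nu=[-1.9717]  x^+=[-0.5961, -0.0029]  P^+=[0.2641 -0.0513; -0.0513 0.1739]
step 3: x^-=[-0.5974, -0.0029]  P^-=[0.4037 0.0217; 0.0217 0.3239]  H_jac=[-1.0000 -0.0048]  S=[0.5939]  K=[-0.6799; -0.0392]  nu=[-0.6474]  x^+=[-0.1572, 0.0225]  P^+=[0.1292 0.0059; 0.0059 0.3230]

K[1,0] = -0.0392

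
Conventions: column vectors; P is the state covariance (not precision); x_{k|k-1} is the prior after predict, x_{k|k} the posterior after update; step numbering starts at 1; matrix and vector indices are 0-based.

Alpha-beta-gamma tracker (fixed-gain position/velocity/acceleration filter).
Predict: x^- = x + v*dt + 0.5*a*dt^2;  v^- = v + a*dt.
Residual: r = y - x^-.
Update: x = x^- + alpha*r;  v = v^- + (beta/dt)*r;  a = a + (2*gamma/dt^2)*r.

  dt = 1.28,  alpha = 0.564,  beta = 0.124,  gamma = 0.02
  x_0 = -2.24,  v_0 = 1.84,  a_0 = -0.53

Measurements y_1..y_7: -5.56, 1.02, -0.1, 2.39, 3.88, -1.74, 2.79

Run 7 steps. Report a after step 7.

a_post = -0.2482

step 1: x_pred=-0.3190  r=-5.2410  x^+=-3.2749  v^+=0.6539  a^+=-0.6580
step 2: x_pred=-2.9769  r=3.9969  x^+=-0.7227  v^+=0.1989  a^+=-0.5604
step 3: x_pred=-0.9271  r=0.8271  x^+=-0.4606  v^+=-0.4383  a^+=-0.5402
step 4: x_pred=-1.4641  r=3.8541  x^+=0.7096  v^+=-0.7563  a^+=-0.4461
step 5: x_pred=-0.6239  r=4.5039  x^+=1.9163  v^+=-0.8910  a^+=-0.3361
step 6: x_pred=0.5005  r=-2.2405  x^+=-0.7631  v^+=-1.5383  a^+=-0.3908
step 7: x_pred=-3.0523  r=5.8423  x^+=0.2428  v^+=-1.4726  a^+=-0.2482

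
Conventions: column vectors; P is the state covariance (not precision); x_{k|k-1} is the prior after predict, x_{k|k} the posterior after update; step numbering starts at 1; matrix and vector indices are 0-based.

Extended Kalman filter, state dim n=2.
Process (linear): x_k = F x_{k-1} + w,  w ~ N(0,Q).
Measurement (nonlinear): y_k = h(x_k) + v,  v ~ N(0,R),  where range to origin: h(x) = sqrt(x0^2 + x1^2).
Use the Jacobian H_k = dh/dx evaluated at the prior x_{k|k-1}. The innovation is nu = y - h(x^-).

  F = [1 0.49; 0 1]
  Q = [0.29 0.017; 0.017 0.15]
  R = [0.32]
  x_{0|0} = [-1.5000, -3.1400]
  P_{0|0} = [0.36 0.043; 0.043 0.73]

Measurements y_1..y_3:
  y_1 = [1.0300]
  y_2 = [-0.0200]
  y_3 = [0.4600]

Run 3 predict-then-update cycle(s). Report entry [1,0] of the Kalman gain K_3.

K[1,0] = -0.3582

step 1: x^-=[-3.0386, -3.1400]  P^-=[0.8674 0.4177; 0.4177 0.8800]  H_jac=[-0.6954 -0.7186]  S=[1.6114]  K=[-0.5606; -0.5727]  nu=[-3.3395]  x^+=[-1.1664, -1.2274]  P^+=[0.3610 -0.0997; -0.0997 0.3515]
step 2: x^-=[-1.7679, -1.2274]  P^-=[0.6377 0.0896; 0.0896 0.5015]  H_jac=[-0.8214 -0.5703]  S=[0.9973]  K=[-0.5764; -0.3605]  nu=[-2.1722]  x^+=[-0.5157, -0.4443]  P^+=[0.3063 -0.1177; -0.1177 0.3718]
step 3: x^-=[-0.7334, -0.4443]  P^-=[0.5702 0.0815; 0.0815 0.5218]  H_jac=[-0.8553 -0.5181]  S=[0.9494]  K=[-0.5581; -0.3582]  nu=[-0.3975]  x^+=[-0.5116, -0.3019]  P^+=[0.2744 -0.1083; -0.1083 0.4000]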